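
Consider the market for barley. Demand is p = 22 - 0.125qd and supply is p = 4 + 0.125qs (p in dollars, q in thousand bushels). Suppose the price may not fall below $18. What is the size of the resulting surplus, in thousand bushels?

Rearranging demand gives qd = 176 - 8p; rearranging supply gives qs = 8p - 32. Setting quantity demanded equal to quantity supplied, 176 - 8p = 8p - 32, gives p* = 13 and q* = 72.
Since 18 > 13, the floor is binding.
At p = 18: qd = 176 - 8·18 = 32 and qs = 8·18 - 32 = 112.
Surplus = qs - qd = 112 - 32 = 80.

80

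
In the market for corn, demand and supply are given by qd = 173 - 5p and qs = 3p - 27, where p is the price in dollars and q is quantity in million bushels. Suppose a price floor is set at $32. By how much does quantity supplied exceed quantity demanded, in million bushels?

Without the control the market clears where 173 - 5p = 3p - 27, i.e. p* = 25 and q* = 48.
Because the floor (32) lies above the market-clearing price, it is binding.
At p = 32: qd = 173 - 5·32 = 13 and qs = 3·32 - 27 = 69.
Surplus = qs - qd = 69 - 13 = 56.

56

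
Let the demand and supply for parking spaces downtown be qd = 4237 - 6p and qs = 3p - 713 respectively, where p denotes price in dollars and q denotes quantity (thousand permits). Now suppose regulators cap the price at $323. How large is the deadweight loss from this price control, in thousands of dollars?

Without the control the market clears where 4237 - 6p = 3p - 713, i.e. p* = 550 and q* = 937.
The ceiling of 323 is below the equilibrium price 550, so it binds.
At p = 323: qd = 4237 - 6·323 = 2299 and qs = 3·323 - 713 = 256.
Quantity traded falls to 256. At q = 256 the demand price is (4237 - 256)/6 = 663.5 and the supply price is (713 + 256)/3 = 323.
Deadweight loss = ½ · (663.5 - 323) · (937 - 256) = ½ · 340.5 · 681 = 115940.25.

115940.25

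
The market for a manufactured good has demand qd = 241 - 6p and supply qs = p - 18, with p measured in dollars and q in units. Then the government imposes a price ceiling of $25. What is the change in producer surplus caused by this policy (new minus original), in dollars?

-156

Without the control the market clears where 241 - 6p = p - 18, i.e. p* = 37 and q* = 19.
Because the ceiling (25) lies below the market-clearing price, it is binding.
At p = 25: qd = 241 - 6·25 = 91 and qs = 25 - 18 = 7.
Producer surplus without the control is ½ · (37 - 18) · 19 = 180.5.
With the ceiling, producers sell 7 units at 25, so PS = ½ · (25 - 18) · 7 = 24.5.
Change in producer surplus = 24.5 - 180.5 = -156.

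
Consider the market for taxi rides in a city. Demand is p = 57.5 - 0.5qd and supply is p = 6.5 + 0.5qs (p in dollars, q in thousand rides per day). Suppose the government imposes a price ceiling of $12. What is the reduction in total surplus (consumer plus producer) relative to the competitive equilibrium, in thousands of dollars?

800

Rearranging demand gives qd = 115 - 2p; rearranging supply gives qs = 2p - 13. Setting quantity demanded equal to quantity supplied, 115 - 2p = 2p - 13, gives p* = 32 and q* = 51.
The ceiling of 12 is below the equilibrium price 32, so it binds.
At p = 12: qd = 115 - 2·12 = 91 and qs = 2·12 - 13 = 11.
Quantity traded falls to 11. At q = 11 the demand price is (115 - 11)/2 = 52 and the supply price is (13 + 11)/2 = 12.
Deadweight loss = ½ · (52 - 12) · (51 - 11) = ½ · 40 · 40 = 800.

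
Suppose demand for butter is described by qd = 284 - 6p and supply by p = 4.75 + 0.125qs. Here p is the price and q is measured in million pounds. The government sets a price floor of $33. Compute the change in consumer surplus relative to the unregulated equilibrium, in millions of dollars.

-1160

Rearranging supply gives qs = 8p - 38. In a free market, 284 - 6p = 8p - 38 gives the equilibrium p* = 23, q* = 146.
The floor of 33 is above the equilibrium price 23, so it binds.
At p = 33: qd = 284 - 6·33 = 86 and qs = 8·33 - 38 = 226.
Consumer surplus without the control is ½ · (142/3 - 23) · 146 = 5329/3.
With the floor, consumers buy 86 units at 33, so CS = ½ · (142/3 - 33) · 86 = 1849/3.
Change in consumer surplus = 1849/3 - 5329/3 = -1160.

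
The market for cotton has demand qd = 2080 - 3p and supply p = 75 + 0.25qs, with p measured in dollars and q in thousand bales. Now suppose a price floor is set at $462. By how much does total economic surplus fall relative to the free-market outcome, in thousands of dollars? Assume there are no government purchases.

Rearranging supply gives qs = 4p - 300. Setting quantity demanded equal to quantity supplied, 2080 - 3p = 4p - 300, gives p* = 340 and q* = 1060.
Since 462 > 340, the floor is binding.
At p = 462: qd = 2080 - 3·462 = 694 and qs = 4·462 - 300 = 1548.
Quantity traded falls to 694. At q = 694 the demand price is (2080 - 694)/3 = 462 and the supply price is (300 + 694)/4 = 248.5.
Deadweight loss = ½ · (462 - 248.5) · (1060 - 694) = ½ · 213.5 · 366 = 39070.5.

39070.5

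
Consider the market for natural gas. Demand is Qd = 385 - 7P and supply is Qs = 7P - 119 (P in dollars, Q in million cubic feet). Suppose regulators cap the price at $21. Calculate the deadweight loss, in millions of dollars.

1575

Setting quantity demanded equal to quantity supplied, 385 - 7P = 7P - 119, gives P* = 36 and Q* = 133.
The ceiling of 21 is below the equilibrium price 36, so it binds.
At P = 21: Qd = 385 - 7·21 = 238 and Qs = 7·21 - 119 = 28.
Quantity traded falls to 28. At Q = 28 the demand price is (385 - 28)/7 = 51 and the supply price is (119 + 28)/7 = 21.
Deadweight loss = ½ · (51 - 21) · (133 - 28) = ½ · 30 · 105 = 1575.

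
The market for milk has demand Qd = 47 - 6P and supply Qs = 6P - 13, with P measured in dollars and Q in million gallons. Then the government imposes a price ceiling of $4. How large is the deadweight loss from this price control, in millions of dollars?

6

In a free market, 47 - 6P = 6P - 13 gives the equilibrium P* = 5, Q* = 17.
Because the ceiling (4) lies below the market-clearing price, it is binding.
At P = 4: Qd = 47 - 6·4 = 23 and Qs = 6·4 - 13 = 11.
Quantity traded falls to 11. At Q = 11 the demand price is (47 - 11)/6 = 6 and the supply price is (13 + 11)/6 = 4.
Deadweight loss = ½ · (6 - 4) · (17 - 11) = ½ · 2 · 6 = 6.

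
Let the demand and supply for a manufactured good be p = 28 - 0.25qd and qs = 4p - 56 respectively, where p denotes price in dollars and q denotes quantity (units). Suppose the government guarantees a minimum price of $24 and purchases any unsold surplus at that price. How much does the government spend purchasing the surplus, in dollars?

Rearranging demand gives qd = 112 - 4p. In a free market, 112 - 4p = 4p - 56 gives the equilibrium p* = 21, q* = 28.
Because the floor (24) lies above the market-clearing price, it is binding.
At p = 24: qd = 112 - 4·24 = 16 and qs = 4·24 - 56 = 40.
Surplus = qs - qd = 24.
Government expenditure = surplus × support price = 24 × 24 = 576.

576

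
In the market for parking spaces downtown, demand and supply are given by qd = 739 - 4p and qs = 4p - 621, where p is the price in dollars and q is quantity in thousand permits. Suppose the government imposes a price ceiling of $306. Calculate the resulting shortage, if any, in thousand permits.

0

Equilibrium: 739 - 4p = 4p - 621, so 1360 = 8p and p* = 170, q* = 59.
Since 306 is above p* = 170, the ceiling does not bind and the free-market outcome prevails.
Since the control does not bind, there is no shortage.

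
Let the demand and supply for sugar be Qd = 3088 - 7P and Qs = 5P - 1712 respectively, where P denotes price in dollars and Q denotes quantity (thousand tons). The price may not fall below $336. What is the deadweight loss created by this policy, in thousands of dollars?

0

In a free market, 3088 - 7P = 5P - 1712 gives the equilibrium P* = 400, Q* = 288.
Since 336 is below P* = 400, the floor does not bind and the free-market outcome prevails.
Since the control does not bind, no trades are prevented and deadweight loss is zero.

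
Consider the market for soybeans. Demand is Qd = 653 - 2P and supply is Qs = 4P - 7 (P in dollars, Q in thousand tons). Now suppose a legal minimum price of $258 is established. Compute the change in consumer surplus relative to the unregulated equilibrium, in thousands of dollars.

-42180

Setting quantity demanded equal to quantity supplied, 653 - 2P = 4P - 7, gives P* = 110 and Q* = 433.
Because the floor (258) lies above the market-clearing price, it is binding.
At P = 258: Qd = 653 - 2·258 = 137 and Qs = 4·258 - 7 = 1025.
Consumer surplus without the control is ½ · (326.5 - 110) · 433 = 46872.25.
With the floor, consumers buy 137 units at 258, so CS = ½ · (326.5 - 258) · 137 = 4692.25.
Change in consumer surplus = 4692.25 - 46872.25 = -42180.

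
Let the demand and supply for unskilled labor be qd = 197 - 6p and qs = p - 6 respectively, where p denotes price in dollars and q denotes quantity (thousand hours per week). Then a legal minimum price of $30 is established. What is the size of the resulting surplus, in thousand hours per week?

Equilibrium: 197 - 6p = p - 6, so 203 = 7p and p* = 29, q* = 23.
The floor of 30 is above the equilibrium price 29, so it binds.
At p = 30: qd = 197 - 6·30 = 17 and qs = 30 - 6 = 24.
Surplus = qs - qd = 24 - 17 = 7.

7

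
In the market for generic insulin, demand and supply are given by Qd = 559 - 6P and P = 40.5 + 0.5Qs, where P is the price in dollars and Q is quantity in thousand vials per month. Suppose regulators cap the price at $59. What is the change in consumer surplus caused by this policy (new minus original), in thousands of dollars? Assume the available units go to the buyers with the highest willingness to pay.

Rearranging supply gives Qs = 2P - 81. In a free market, 559 - 6P = 2P - 81 gives the equilibrium P* = 80, Q* = 79.
Because the ceiling (59) lies below the market-clearing price, it is binding.
At P = 59: Qd = 559 - 6·59 = 205 and Qs = 2·59 - 81 = 37.
Consumer surplus without the control is ½ · (559/6 - 80) · 79 = 6241/12.
With the ceiling, 37 units are sold at 59 (assume they go to the highest-value buyers). The demand price at Q = 37 is 87, so CS = ½ · [(559/6 - 59) + (87 - 59)] · 37 = 13801/12.
Change in consumer surplus = 13801/12 - 6241/12 = 630.

630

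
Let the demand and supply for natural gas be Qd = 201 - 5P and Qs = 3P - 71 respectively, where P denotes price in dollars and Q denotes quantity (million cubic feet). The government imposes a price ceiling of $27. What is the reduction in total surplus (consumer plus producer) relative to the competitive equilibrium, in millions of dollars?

117.6

In a free market, 201 - 5P = 3P - 71 gives the equilibrium P* = 34, Q* = 31.
Because the ceiling (27) lies below the market-clearing price, it is binding.
At P = 27: Qd = 201 - 5·27 = 66 and Qs = 3·27 - 71 = 10.
Quantity traded falls to 10. At Q = 10 the demand price is (201 - 10)/5 = 38.2 and the supply price is (71 + 10)/3 = 27.
Deadweight loss = ½ · (38.2 - 27) · (31 - 10) = ½ · 11.2 · 21 = 117.6.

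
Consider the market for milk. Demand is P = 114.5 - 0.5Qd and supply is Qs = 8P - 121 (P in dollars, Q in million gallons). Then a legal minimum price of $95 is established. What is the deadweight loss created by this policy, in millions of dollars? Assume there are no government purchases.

Rearranging demand gives Qd = 229 - 2P. Equilibrium: 229 - 2P = 8P - 121, so 350 = 10P and P* = 35, Q* = 159.
The floor of 95 is above the equilibrium price 35, so it binds.
At P = 95: Qd = 229 - 2·95 = 39 and Qs = 8·95 - 121 = 639.
Quantity traded falls to 39. At Q = 39 the demand price is (229 - 39)/2 = 95 and the supply price is (121 + 39)/8 = 20.
Deadweight loss = ½ · (95 - 20) · (159 - 39) = ½ · 75 · 120 = 4500.

4500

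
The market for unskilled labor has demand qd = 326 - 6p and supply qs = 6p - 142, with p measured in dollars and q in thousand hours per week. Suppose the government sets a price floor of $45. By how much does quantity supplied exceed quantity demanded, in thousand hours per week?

Equilibrium: 326 - 6p = 6p - 142, so 468 = 12p and p* = 39, q* = 92.
The floor of 45 is above the equilibrium price 39, so it binds.
At p = 45: qd = 326 - 6·45 = 56 and qs = 6·45 - 142 = 128.
Surplus = qs - qd = 128 - 56 = 72.

72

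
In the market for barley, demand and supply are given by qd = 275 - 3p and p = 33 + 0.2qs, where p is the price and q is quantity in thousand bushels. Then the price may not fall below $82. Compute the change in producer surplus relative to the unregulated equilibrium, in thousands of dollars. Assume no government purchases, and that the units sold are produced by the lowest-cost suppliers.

Rearranging supply gives qs = 5p - 165. Equilibrium: 275 - 3p = 5p - 165, so 440 = 8p and p* = 55, q* = 110.
Because the floor (82) lies above the market-clearing price, it is binding.
At p = 82: qd = 275 - 3·82 = 29 and qs = 5·82 - 165 = 245.
Producer surplus without the control is ½ · (55 - 33) · 110 = 1210.
With the floor, 29 units are sold at 82. The supply price at q = 29 is 38.8, so PS = ½ · [(82 - 33) + (82 - 38.8)] · 29 = 1336.9.
Change in producer surplus = 1336.9 - 1210 = 126.9.

126.9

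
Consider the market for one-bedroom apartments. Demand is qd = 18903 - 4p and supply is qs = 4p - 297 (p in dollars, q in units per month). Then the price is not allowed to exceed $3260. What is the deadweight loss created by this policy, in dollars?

Without the control the market clears where 18903 - 4p = 4p - 297, i.e. p* = 2400 and q* = 9303.
Since 3260 is above p* = 2400, the ceiling does not bind and the free-market outcome prevails.
Since the control does not bind, no trades are prevented and deadweight loss is zero.

0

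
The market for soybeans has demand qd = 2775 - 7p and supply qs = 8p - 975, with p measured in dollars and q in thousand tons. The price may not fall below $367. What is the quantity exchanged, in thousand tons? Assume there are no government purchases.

In a free market, 2775 - 7p = 8p - 975 gives the equilibrium p* = 250, q* = 1025.
Because the floor (367) lies above the market-clearing price, it is binding.
At p = 367: qd = 2775 - 7·367 = 206 and qs = 8·367 - 975 = 1961.
The quantity actually transacted is the short side, demand: 206.

206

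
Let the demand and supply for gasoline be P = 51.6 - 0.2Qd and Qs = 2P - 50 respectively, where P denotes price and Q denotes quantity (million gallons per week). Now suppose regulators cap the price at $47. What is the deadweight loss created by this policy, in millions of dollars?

Rearranging demand gives Qd = 258 - 5P. Setting quantity demanded equal to quantity supplied, 258 - 5P = 2P - 50, gives P* = 44 and Q* = 38.
The ceiling of 47 is above the equilibrium price 44, so it is not binding; the market clears at P* = 44, Q* = 38.
Since the control does not bind, no trades are prevented and deadweight loss is zero.

0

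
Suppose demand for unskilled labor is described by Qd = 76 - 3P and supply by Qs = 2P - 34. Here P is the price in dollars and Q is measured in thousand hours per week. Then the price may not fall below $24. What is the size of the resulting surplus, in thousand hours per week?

10

Setting quantity demanded equal to quantity supplied, 76 - 3P = 2P - 34, gives P* = 22 and Q* = 10.
Because the floor (24) lies above the market-clearing price, it is binding.
At P = 24: Qd = 76 - 3·24 = 4 and Qs = 2·24 - 34 = 14.
Surplus = Qs - Qd = 14 - 4 = 10.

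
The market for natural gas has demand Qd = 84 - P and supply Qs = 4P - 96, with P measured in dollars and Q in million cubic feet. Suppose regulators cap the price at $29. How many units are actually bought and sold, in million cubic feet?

Equilibrium: 84 - P = 4P - 96, so 180 = 5P and P* = 36, Q* = 48.
Because the ceiling (29) lies below the market-clearing price, it is binding.
At P = 29: Qd = 84 - 29 = 55 and Qs = 4·29 - 96 = 20.
The quantity actually transacted is the short side, supply: 20.

20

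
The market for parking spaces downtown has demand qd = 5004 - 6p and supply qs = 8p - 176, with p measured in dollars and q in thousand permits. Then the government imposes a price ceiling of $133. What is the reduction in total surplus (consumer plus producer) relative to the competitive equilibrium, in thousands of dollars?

524244

Equilibrium: 5004 - 6p = 8p - 176, so 5180 = 14p and p* = 370, q* = 2784.
Since 133 < 370, the ceiling is binding.
At p = 133: qd = 5004 - 6·133 = 4206 and qs = 8·133 - 176 = 888.
Quantity traded falls to 888. At q = 888 the demand price is (5004 - 888)/6 = 686 and the supply price is (176 + 888)/8 = 133.
Deadweight loss = ½ · (686 - 133) · (2784 - 888) = ½ · 553 · 1896 = 524244.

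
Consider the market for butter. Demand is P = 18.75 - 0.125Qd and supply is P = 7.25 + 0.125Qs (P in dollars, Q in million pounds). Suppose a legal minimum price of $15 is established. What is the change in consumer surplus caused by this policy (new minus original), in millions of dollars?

Rearranging demand gives Qd = 150 - 8P; rearranging supply gives Qs = 8P - 58. Setting quantity demanded equal to quantity supplied, 150 - 8P = 8P - 58, gives P* = 13 and Q* = 46.
The floor of 15 is above the equilibrium price 13, so it binds.
At P = 15: Qd = 150 - 8·15 = 30 and Qs = 8·15 - 58 = 62.
Consumer surplus without the control is ½ · (18.75 - 13) · 46 = 132.25.
With the floor, consumers buy 30 units at 15, so CS = ½ · (18.75 - 15) · 30 = 56.25.
Change in consumer surplus = 56.25 - 132.25 = -76.

-76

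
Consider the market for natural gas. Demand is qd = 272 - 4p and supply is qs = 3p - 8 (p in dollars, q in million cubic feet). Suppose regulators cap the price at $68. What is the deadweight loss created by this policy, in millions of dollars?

0

In a free market, 272 - 4p = 3p - 8 gives the equilibrium p* = 40, q* = 112.
Since 68 is above p* = 40, the ceiling does not bind and the free-market outcome prevails.
Since the control does not bind, no trades are prevented and deadweight loss is zero.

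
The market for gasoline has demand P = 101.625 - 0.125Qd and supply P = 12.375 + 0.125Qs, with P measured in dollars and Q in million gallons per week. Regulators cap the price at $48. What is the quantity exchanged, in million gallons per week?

285

Rearranging demand gives Qd = 813 - 8P; rearranging supply gives Qs = 8P - 99. In a free market, 813 - 8P = 8P - 99 gives the equilibrium P* = 57, Q* = 357.
Because the ceiling (48) lies below the market-clearing price, it is binding.
At P = 48: Qd = 813 - 8·48 = 429 and Qs = 8·48 - 99 = 285.
The quantity actually transacted is the short side, supply: 285.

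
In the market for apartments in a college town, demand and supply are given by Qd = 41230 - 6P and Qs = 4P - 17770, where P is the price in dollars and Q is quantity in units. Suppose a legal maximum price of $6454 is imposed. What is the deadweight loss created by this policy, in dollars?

Without the control the market clears where 41230 - 6P = 4P - 17770, i.e. P* = 5900 and Q* = 5830.
The ceiling of 6454 is above the equilibrium price 5900, so it is not binding; the market clears at P* = 5900, Q* = 5830.
Since the control does not bind, no trades are prevented and deadweight loss is zero.

0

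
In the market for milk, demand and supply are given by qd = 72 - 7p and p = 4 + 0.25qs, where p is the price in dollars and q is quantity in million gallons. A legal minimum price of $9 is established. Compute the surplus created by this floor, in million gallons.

Rearranging supply gives qs = 4p - 16. Without the control the market clears where 72 - 7p = 4p - 16, i.e. p* = 8 and q* = 16.
Because the floor (9) lies above the market-clearing price, it is binding.
At p = 9: qd = 72 - 7·9 = 9 and qs = 4·9 - 16 = 20.
Surplus = qs - qd = 20 - 9 = 11.

11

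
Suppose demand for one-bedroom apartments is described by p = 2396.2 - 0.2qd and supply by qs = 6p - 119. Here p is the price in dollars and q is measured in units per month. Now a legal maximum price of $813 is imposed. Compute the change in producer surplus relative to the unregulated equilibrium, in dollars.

Rearranging demand gives qd = 11981 - 5p. In a free market, 11981 - 5p = 6p - 119 gives the equilibrium p* = 1100, q* = 6481.
The ceiling of 813 is below the equilibrium price 1100, so it binds.
At p = 813: qd = 11981 - 5·813 = 7916 and qs = 6·813 - 119 = 4759.
Producer surplus without the control is ½ · (1100 - 119/6) · 6481 = 42003361/12.
With the ceiling, producers sell 4759 units at 813, so PS = ½ · (813 - 119/6) · 4759 = 22648081/12.
Change in producer surplus = 22648081/12 - 42003361/12 = -1612940.

-1612940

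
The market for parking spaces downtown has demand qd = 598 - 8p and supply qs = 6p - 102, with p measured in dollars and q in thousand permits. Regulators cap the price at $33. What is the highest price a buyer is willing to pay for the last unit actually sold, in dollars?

In a free market, 598 - 8p = 6p - 102 gives the equilibrium p* = 50, q* = 198.
Since 33 < 50, the ceiling is binding.
At p = 33: qd = 598 - 8·33 = 334 and qs = 6·33 - 102 = 96.
Only 96 units reach the market. On the demand curve, the marginal buyer's willingness to pay at q = 96 is (598 - 96)/8 = 62.75.

62.75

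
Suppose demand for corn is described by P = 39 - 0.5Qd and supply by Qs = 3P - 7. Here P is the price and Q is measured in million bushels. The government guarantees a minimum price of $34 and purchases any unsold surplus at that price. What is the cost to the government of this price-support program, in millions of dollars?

Rearranging demand gives Qd = 78 - 2P. Setting quantity demanded equal to quantity supplied, 78 - 2P = 3P - 7, gives P* = 17 and Q* = 44.
Because the floor (34) lies above the market-clearing price, it is binding.
At P = 34: Qd = 78 - 2·34 = 10 and Qs = 3·34 - 7 = 95.
Surplus = Qs - Qd = 85.
Government expenditure = surplus × support price = 85 × 34 = 2890.

2890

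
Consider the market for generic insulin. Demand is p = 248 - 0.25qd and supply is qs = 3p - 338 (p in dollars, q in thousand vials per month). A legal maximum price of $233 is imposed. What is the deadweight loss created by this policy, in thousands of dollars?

Rearranging demand gives qd = 992 - 4p. Setting quantity demanded equal to quantity supplied, 992 - 4p = 3p - 338, gives p* = 190 and q* = 232.
Since 233 is above p* = 190, the ceiling does not bind and the free-market outcome prevails.
Since the control does not bind, no trades are prevented and deadweight loss is zero.

0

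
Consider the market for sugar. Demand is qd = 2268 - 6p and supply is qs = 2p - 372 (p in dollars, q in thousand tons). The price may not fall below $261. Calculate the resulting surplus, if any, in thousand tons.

0

Setting quantity demanded equal to quantity supplied, 2268 - 6p = 2p - 372, gives p* = 330 and q* = 288.
The floor of 261 is below the equilibrium price 330, so it is not binding; the market clears at p* = 330, q* = 288.
Since the control does not bind, there is no surplus.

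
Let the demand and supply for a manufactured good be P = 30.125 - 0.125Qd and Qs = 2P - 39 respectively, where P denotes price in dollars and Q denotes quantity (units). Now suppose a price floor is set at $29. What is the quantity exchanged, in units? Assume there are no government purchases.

Rearranging demand gives Qd = 241 - 8P. In a free market, 241 - 8P = 2P - 39 gives the equilibrium P* = 28, Q* = 17.
Since 29 > 28, the floor is binding.
At P = 29: Qd = 241 - 8·29 = 9 and Qs = 2·29 - 39 = 19.
The quantity actually transacted is the short side, demand: 9.

9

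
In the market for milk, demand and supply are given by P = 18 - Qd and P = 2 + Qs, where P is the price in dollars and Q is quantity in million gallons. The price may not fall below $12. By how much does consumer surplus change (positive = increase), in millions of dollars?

Rearranging demand gives Qd = 18 - P; rearranging supply gives Qs = P - 2. Equilibrium: 18 - P = P - 2, so 20 = 2P and P* = 10, Q* = 8.
The floor of 12 is above the equilibrium price 10, so it binds.
At P = 12: Qd = 18 - 12 = 6 and Qs = 12 - 2 = 10.
Consumer surplus without the control is ½ · (18 - 10) · 8 = 32.
With the floor, consumers buy 6 units at 12, so CS = ½ · (18 - 12) · 6 = 18.
Change in consumer surplus = 18 - 32 = -14.

-14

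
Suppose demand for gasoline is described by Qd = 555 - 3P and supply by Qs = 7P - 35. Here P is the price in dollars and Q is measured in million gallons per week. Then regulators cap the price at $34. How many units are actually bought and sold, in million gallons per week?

203

Without the control the market clears where 555 - 3P = 7P - 35, i.e. P* = 59 and Q* = 378.
The ceiling of 34 is below the equilibrium price 59, so it binds.
At P = 34: Qd = 555 - 3·34 = 453 and Qs = 7·34 - 35 = 203.
The quantity actually transacted is the short side, supply: 203.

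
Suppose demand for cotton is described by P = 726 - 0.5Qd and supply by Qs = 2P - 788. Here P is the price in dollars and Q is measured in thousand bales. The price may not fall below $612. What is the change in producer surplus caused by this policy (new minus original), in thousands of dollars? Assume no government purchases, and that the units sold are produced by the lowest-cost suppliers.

Rearranging demand gives Qd = 1452 - 2P. Equilibrium: 1452 - 2P = 2P - 788, so 2240 = 4P and P* = 560, Q* = 332.
The floor of 612 is above the equilibrium price 560, so it binds.
At P = 612: Qd = 1452 - 2·612 = 228 and Qs = 2·612 - 788 = 436.
Producer surplus without the control is ½ · (560 - 394) · 332 = 27556.
With the floor, 228 units are sold at 612. The supply price at Q = 228 is 508, so PS = ½ · [(612 - 394) + (612 - 508)] · 228 = 36708.
Change in producer surplus = 36708 - 27556 = 9152.

9152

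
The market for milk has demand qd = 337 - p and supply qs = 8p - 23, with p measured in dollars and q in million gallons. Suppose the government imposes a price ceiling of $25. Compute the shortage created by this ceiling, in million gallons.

135

Equilibrium: 337 - p = 8p - 23, so 360 = 9p and p* = 40, q* = 297.
The ceiling of 25 is below the equilibrium price 40, so it binds.
At p = 25: qd = 337 - 25 = 312 and qs = 8·25 - 23 = 177.
Shortage = qd - qs = 312 - 177 = 135.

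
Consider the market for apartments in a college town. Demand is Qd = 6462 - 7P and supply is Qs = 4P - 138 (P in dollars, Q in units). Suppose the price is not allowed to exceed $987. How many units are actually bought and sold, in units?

Without the control the market clears where 6462 - 7P = 4P - 138, i.e. P* = 600 and Q* = 2262.
Since 987 is above P* = 600, the ceiling does not bind and the free-market outcome prevails.

2262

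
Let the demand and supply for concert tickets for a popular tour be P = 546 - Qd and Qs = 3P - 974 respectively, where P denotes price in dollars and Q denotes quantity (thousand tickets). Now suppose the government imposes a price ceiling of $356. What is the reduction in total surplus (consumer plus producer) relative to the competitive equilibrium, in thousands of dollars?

3456

Rearranging demand gives Qd = 546 - P. In a free market, 546 - P = 3P - 974 gives the equilibrium P* = 380, Q* = 166.
Because the ceiling (356) lies below the market-clearing price, it is binding.
At P = 356: Qd = 546 - 356 = 190 and Qs = 3·356 - 974 = 94.
Quantity traded falls to 94. At Q = 94 the demand price is 546 - 94 = 452 and the supply price is (974 + 94)/3 = 356.
Deadweight loss = ½ · (452 - 356) · (166 - 94) = ½ · 96 · 72 = 3456.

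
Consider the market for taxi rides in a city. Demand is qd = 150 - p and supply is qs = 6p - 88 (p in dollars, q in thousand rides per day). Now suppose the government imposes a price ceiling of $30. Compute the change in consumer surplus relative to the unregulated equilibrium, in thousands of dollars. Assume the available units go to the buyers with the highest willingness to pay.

Setting quantity demanded equal to quantity supplied, 150 - p = 6p - 88, gives p* = 34 and q* = 116.
The ceiling of 30 is below the equilibrium price 34, so it binds.
At p = 30: qd = 150 - 30 = 120 and qs = 6·30 - 88 = 92.
Consumer surplus without the control is ½ · (150 - 34) · 116 = 6728.
With the ceiling, 92 units are sold at 30 (assume they go to the highest-value buyers). The demand price at q = 92 is 58, so CS = ½ · [(150 - 30) + (58 - 30)] · 92 = 6808.
Change in consumer surplus = 6808 - 6728 = 80.

80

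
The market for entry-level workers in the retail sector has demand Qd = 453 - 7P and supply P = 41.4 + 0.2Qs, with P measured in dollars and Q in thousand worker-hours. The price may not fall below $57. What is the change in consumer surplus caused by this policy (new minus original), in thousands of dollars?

-122

Rearranging supply gives Qs = 5P - 207. Without the control the market clears where 453 - 7P = 5P - 207, i.e. P* = 55 and Q* = 68.
Because the floor (57) lies above the market-clearing price, it is binding.
At P = 57: Qd = 453 - 7·57 = 54 and Qs = 5·57 - 207 = 78.
Consumer surplus without the control is ½ · (453/7 - 55) · 68 = 2312/7.
With the floor, consumers buy 54 units at 57, so CS = ½ · (453/7 - 57) · 54 = 1458/7.
Change in consumer surplus = 1458/7 - 2312/7 = -122.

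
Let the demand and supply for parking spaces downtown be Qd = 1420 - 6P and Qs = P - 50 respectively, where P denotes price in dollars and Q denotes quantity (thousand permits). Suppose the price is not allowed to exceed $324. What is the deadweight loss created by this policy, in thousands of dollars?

Without the control the market clears where 1420 - 6P = P - 50, i.e. P* = 210 and Q* = 160.
Since 324 is above P* = 210, the ceiling does not bind and the free-market outcome prevails.
Since the control does not bind, no trades are prevented and deadweight loss is zero.

0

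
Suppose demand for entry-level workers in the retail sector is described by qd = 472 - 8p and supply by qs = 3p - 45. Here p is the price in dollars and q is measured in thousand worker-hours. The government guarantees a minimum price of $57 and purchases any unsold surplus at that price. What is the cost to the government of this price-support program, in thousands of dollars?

6270

Equilibrium: 472 - 8p = 3p - 45, so 517 = 11p and p* = 47, q* = 96.
Because the floor (57) lies above the market-clearing price, it is binding.
At p = 57: qd = 472 - 8·57 = 16 and qs = 3·57 - 45 = 126.
Surplus = qs - qd = 110.
Government expenditure = surplus × support price = 110 × 57 = 6270.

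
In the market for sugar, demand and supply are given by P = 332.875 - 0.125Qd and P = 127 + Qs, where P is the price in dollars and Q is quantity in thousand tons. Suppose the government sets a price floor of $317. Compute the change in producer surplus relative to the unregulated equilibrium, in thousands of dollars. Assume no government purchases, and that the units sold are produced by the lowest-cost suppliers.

-679

Rearranging demand gives Qd = 2663 - 8P; rearranging supply gives Qs = P - 127. Without the control the market clears where 2663 - 8P = P - 127, i.e. P* = 310 and Q* = 183.
Because the floor (317) lies above the market-clearing price, it is binding.
At P = 317: Qd = 2663 - 8·317 = 127 and Qs = 317 - 127 = 190.
Producer surplus without the control is ½ · (310 - 127) · 183 = 16744.5.
With the floor, 127 units are sold at 317. The supply price at Q = 127 is 254, so PS = ½ · [(317 - 127) + (317 - 254)] · 127 = 16065.5.
Change in producer surplus = 16065.5 - 16744.5 = -679.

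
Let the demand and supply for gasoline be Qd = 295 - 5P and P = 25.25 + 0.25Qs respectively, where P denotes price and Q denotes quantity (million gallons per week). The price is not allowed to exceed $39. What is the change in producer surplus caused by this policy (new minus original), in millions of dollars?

-325

Rearranging supply gives Qs = 4P - 101. Without the control the market clears where 295 - 5P = 4P - 101, i.e. P* = 44 and Q* = 75.
The ceiling of 39 is below the equilibrium price 44, so it binds.
At P = 39: Qd = 295 - 5·39 = 100 and Qs = 4·39 - 101 = 55.
Producer surplus without the control is ½ · (44 - 25.25) · 75 = 703.125.
With the ceiling, producers sell 55 units at 39, so PS = ½ · (39 - 25.25) · 55 = 378.125.
Change in producer surplus = 378.125 - 703.125 = -325.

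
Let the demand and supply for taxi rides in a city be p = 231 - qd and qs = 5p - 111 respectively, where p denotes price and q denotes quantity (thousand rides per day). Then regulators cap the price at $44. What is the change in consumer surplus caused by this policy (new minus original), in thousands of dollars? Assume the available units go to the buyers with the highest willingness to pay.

-695.5

Rearranging demand gives qd = 231 - p. Without the control the market clears where 231 - p = 5p - 111, i.e. p* = 57 and q* = 174.
The ceiling of 44 is below the equilibrium price 57, so it binds.
At p = 44: qd = 231 - 44 = 187 and qs = 5·44 - 111 = 109.
Consumer surplus without the control is ½ · (231 - 57) · 174 = 15138.
With the ceiling, 109 units are sold at 44 (assume they go to the highest-value buyers). The demand price at q = 109 is 122, so CS = ½ · [(231 - 44) + (122 - 44)] · 109 = 14442.5.
Change in consumer surplus = 14442.5 - 15138 = -695.5.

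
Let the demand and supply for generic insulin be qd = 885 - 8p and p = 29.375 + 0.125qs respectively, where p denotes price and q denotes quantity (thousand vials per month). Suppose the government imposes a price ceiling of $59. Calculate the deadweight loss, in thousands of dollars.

968

Rearranging supply gives qs = 8p - 235. Without the control the market clears where 885 - 8p = 8p - 235, i.e. p* = 70 and q* = 325.
Because the ceiling (59) lies below the market-clearing price, it is binding.
At p = 59: qd = 885 - 8·59 = 413 and qs = 8·59 - 235 = 237.
Quantity traded falls to 237. At q = 237 the demand price is (885 - 237)/8 = 81 and the supply price is (235 + 237)/8 = 59.
Deadweight loss = ½ · (81 - 59) · (325 - 237) = ½ · 22 · 88 = 968.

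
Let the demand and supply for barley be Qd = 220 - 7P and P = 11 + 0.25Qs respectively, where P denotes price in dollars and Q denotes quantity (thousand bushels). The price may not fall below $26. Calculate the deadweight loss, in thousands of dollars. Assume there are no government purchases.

38.5

Rearranging supply gives Qs = 4P - 44. Setting quantity demanded equal to quantity supplied, 220 - 7P = 4P - 44, gives P* = 24 and Q* = 52.
Since 26 > 24, the floor is binding.
At P = 26: Qd = 220 - 7·26 = 38 and Qs = 4·26 - 44 = 60.
Quantity traded falls to 38. At Q = 38 the demand price is (220 - 38)/7 = 26 and the supply price is (44 + 38)/4 = 20.5.
Deadweight loss = ½ · (26 - 20.5) · (52 - 38) = ½ · 5.5 · 14 = 38.5.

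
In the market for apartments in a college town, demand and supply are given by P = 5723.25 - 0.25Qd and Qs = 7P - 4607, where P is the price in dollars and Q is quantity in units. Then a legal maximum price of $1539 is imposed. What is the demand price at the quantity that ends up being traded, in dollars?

4181.75

Rearranging demand gives Qd = 22893 - 4P. Equilibrium: 22893 - 4P = 7P - 4607, so 27500 = 11P and P* = 2500, Q* = 12893.
Since 1539 < 2500, the ceiling is binding.
At P = 1539: Qd = 22893 - 4·1539 = 16737 and Qs = 7·1539 - 4607 = 6166.
Only 6166 units reach the market. On the demand curve, the marginal buyer's willingness to pay at Q = 6166 is (22893 - 6166)/4 = 4181.75.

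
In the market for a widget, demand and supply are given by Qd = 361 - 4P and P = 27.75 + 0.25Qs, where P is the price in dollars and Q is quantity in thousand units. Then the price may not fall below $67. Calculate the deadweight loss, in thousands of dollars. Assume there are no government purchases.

Rearranging supply gives Qs = 4P - 111. Without the control the market clears where 361 - 4P = 4P - 111, i.e. P* = 59 and Q* = 125.
Because the floor (67) lies above the market-clearing price, it is binding.
At P = 67: Qd = 361 - 4·67 = 93 and Qs = 4·67 - 111 = 157.
Quantity traded falls to 93. At Q = 93 the demand price is (361 - 93)/4 = 67 and the supply price is (111 + 93)/4 = 51.
Deadweight loss = ½ · (67 - 51) · (125 - 93) = ½ · 16 · 32 = 256.

256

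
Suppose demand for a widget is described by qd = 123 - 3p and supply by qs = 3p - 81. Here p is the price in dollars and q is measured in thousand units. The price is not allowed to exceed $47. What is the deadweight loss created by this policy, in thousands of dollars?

Setting quantity demanded equal to quantity supplied, 123 - 3p = 3p - 81, gives p* = 34 and q* = 21.
Since 47 is above p* = 34, the ceiling does not bind and the free-market outcome prevails.
Since the control does not bind, no trades are prevented and deadweight loss is zero.

0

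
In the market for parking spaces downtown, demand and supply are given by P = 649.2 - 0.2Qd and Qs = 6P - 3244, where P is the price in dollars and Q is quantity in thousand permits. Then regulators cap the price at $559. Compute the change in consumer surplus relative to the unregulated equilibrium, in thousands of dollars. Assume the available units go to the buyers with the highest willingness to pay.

-49.6

Rearranging demand gives Qd = 3246 - 5P. Equilibrium: 3246 - 5P = 6P - 3244, so 6490 = 11P and P* = 590, Q* = 296.
The ceiling of 559 is below the equilibrium price 590, so it binds.
At P = 559: Qd = 3246 - 5·559 = 451 and Qs = 6·559 - 3244 = 110.
Consumer surplus without the control is ½ · (649.2 - 590) · 296 = 8761.6.
With the ceiling, 110 units are sold at 559 (assume they go to the highest-value buyers). The demand price at Q = 110 is 627.2, so CS = ½ · [(649.2 - 559) + (627.2 - 559)] · 110 = 8712.
Change in consumer surplus = 8712 - 8761.6 = -49.6.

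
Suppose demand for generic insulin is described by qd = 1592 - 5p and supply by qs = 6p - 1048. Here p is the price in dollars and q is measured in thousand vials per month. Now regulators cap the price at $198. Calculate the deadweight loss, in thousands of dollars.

Equilibrium: 1592 - 5p = 6p - 1048, so 2640 = 11p and p* = 240, q* = 392.
Since 198 < 240, the ceiling is binding.
At p = 198: qd = 1592 - 5·198 = 602 and qs = 6·198 - 1048 = 140.
Quantity traded falls to 140. At q = 140 the demand price is (1592 - 140)/5 = 290.4 and the supply price is (1048 + 140)/6 = 198.
Deadweight loss = ½ · (290.4 - 198) · (392 - 140) = ½ · 92.4 · 252 = 11642.4.

11642.4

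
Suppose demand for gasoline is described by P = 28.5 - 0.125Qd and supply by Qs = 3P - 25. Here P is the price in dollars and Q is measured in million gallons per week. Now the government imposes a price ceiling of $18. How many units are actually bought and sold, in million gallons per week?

29

Rearranging demand gives Qd = 228 - 8P. Equilibrium: 228 - 8P = 3P - 25, so 253 = 11P and P* = 23, Q* = 44.
Because the ceiling (18) lies below the market-clearing price, it is binding.
At P = 18: Qd = 228 - 8·18 = 84 and Qs = 3·18 - 25 = 29.
The quantity actually transacted is the short side, supply: 29.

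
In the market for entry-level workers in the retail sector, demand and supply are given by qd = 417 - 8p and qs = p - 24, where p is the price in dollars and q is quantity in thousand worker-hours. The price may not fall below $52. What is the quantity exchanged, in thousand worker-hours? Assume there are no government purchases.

1

Equilibrium: 417 - 8p = p - 24, so 441 = 9p and p* = 49, q* = 25.
Because the floor (52) lies above the market-clearing price, it is binding.
At p = 52: qd = 417 - 8·52 = 1 and qs = 52 - 24 = 28.
The quantity actually transacted is the short side, demand: 1.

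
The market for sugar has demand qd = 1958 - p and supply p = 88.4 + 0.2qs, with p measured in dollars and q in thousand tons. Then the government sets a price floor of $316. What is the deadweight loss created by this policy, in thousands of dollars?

Rearranging supply gives qs = 5p - 442. Setting quantity demanded equal to quantity supplied, 1958 - p = 5p - 442, gives p* = 400 and q* = 1558.
Since 316 is below p* = 400, the floor does not bind and the free-market outcome prevails.
Since the control does not bind, no trades are prevented and deadweight loss is zero.

0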